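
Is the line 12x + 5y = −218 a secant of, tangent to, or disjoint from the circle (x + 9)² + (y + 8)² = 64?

secant

Centre (−9, −8), r² = 64. Distance² from centre to line = (70)²/169 = 4900/169.
Since d² < r², the line cuts the circle twice.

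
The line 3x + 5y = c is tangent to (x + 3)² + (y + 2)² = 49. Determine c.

For a tangent, require d(centre, line) = r = 7.
|3·(−3) + 5·(−2) − c| / √34 = 7
|c − (−19)| = 7√34.

c = −19 ± 7√34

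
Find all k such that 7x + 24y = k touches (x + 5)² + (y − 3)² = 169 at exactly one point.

k = −288 or k = 362

The line touches the circle iff its distance from (−5, 3) is 13:
|7·(−5) + 24·3 − k| / √625 = 13
|k − (37)| = 13·25, so k = 362 or k = −288.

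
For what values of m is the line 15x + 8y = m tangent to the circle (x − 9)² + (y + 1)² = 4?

For a tangent, require d(centre, line) = r = 2.
|15·9 + 8·(−1) − m| / √289 = 2
|m − (127)| = 2·17, so m = 161 or m = 93.

m = 93 or m = 161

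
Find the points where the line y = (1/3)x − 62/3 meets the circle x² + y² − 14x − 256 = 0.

(11, −17) and (14, −16)

Substitute y = (−62 + x)/3:
10x² − 250x + 1540 = 0  ⟹  x² − 25x + 154 = 0
x = 14 or x = 11, giving (14, −16) and (11, −17).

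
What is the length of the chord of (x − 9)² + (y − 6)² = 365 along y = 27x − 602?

The distance from (9, 6) to the line is 365/√730, and r² = 365.
Chord = 2√(r² − d²) = 2·√(365/2) = √730.

√730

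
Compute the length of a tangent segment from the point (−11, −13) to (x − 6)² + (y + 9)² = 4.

With centre O = (6, −9), |OP|² = 305 and r² = 4.
The tangent meets the radius at right angles, so tangent² = |PO|² − r² = 305 − 4 = 301.

√301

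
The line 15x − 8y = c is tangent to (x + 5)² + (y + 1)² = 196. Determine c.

For a tangent, require d(centre, line) = r = 14.
|15·(−5) − 8·(−1) − c| / √289 = 14
|c − (−67)| = 14·17, so c = 171 or c = −305.

c = −305 or c = 171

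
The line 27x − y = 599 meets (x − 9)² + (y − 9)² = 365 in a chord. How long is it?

√730

Centre (9, 9), r² = 365. Perpendicular distance d from centre to line = |−365| / √730 = 365/√730.
Chord = 2√(r² − d²) = 2·√(365/2) = √730.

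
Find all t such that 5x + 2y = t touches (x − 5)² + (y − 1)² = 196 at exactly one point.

Tangency holds when the distance from the centre (5, 1) to the line equals the radius 14:
|5·5 + 2·1 − t| / √29 = 14
|t − (27)| = 14√29.

t = 27 ± 14√29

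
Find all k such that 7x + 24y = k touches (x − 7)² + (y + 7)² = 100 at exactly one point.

k = −369 or k = 131

The line touches the circle iff its distance from (7, −7) is 10:
|7·7 + 24·(−7) − k| / √625 = 10
|k − (−119)| = 10·25, so k = 131 or k = −369.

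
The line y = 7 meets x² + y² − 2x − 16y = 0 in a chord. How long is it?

16

Centre (1, 8), r² = 65. Perpendicular distance d from centre to line = |1| / √1 = 1.
Half the chord is √(r² − d²) = √(64), so the full chord is 16.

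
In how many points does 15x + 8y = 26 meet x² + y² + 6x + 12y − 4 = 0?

1

Centre (−3, −6), r² = 49. Distance² from centre to line = (−119)²/289 = 49.
Since d² = r², the line is tangent.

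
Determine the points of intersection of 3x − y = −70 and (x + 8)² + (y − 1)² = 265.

(−24, −2) and (−19, 13)

Express y = 3x + 70 and substitute into the circle:
10x² + 430x + 4560 = 0  ⟹  x² + 43x + 456 = 0
x = −19 or x = −24, giving (−19, 13) and (−24, −2).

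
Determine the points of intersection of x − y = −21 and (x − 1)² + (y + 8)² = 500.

(−19, 2) and (−9, 12)

Express y = x + 21 and substitute into the circle:
2x² + 56x + 342 = 0  ⟹  x² + 28x + 171 = 0
x = −9 or x = −19, giving (−9, 12) and (−19, 2).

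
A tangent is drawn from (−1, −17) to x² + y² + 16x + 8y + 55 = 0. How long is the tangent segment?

√193

Centre (−8, −4), r² = 25. |PO|² = (7)² + (−13)² = 218.
Power of the point: PT² = |PO|² − r² = 193, so PT = √193.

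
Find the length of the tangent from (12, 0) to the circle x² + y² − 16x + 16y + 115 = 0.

√67

The centre is (8, −8) and r = √13. The square of the distance from P to the centre is 16 + 64 = 80.
The tangent meets the radius at right angles, so tangent² = |PO|² − r² = 80 − 13 = 67.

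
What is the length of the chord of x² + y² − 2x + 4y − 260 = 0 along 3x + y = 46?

5√10

Centre (1, −2), r² = 265. Perpendicular distance d from centre to line = |−45| / √10 = 45/√10.
Chord = 2√(r² − d²) = 2·√(125/2) = 5√10.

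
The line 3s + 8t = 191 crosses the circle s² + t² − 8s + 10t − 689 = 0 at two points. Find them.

From the line, t = (191 − 3s)/8. Substituting:
73s² − 1898s + 7665 = 0  ⟹  s² − 26s + 105 = 0
s = 21 or s = 5, giving (21, 16) and (5, 22).

(5, 22) and (21, 16)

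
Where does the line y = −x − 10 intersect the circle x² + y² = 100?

Express y = −x − 10 and substitute into the circle:
2x² + 20x = 0  ⟹  x² + 10x = 0
x = 0 or x = −10, giving (0, −10) and (−10, 0).

(−10, 0) and (0, −10)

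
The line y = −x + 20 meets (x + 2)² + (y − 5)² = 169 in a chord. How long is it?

The distance from (−2, 5) to the line is 17/√2, and r² = 169.
Chord = 2√(r² − d²) = 2·√(49/2) = 7√2.

7√2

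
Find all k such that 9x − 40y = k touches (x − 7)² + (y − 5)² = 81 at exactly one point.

k = −506 or k = 232

For a tangent, require d(centre, line) = r = 9.
|9·7 − 40·5 − k| / √1681 = 9
|k − (−137)| = 9·41, so k = 232 or k = −506.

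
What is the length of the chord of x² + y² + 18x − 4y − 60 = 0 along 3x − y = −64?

Express y = 3x + 64 and substitute into the circle:
10x² + 390x + 3780 = 0  ⟹  x² + 39x + 378 = 0
x = −18 or x = −21, giving (−18, 10) and (−21, 1).
Chord length = distance between (−18, 10) and (−21, 1) = √90 = 3√10.

3√10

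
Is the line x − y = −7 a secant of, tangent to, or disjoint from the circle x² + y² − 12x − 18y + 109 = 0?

tangent

d² = (1·6 − 1·9 − (−7))²/2 = 8; r² = 8.
Since d² = r², the line is tangent.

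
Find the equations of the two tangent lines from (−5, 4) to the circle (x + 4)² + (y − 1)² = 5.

Let a tangent through (−5, 4) have slope m. Its distance from (−4, 1) must equal √5:
(1m − (−3))² = 5(m² + 1)
2m² − 3m − 2 = 0, so m = −1/2 or m = 2.
Through (−5, 4) these give x + 2y = 3 and 2x − y = −14.

x + 2y = 3 and 2x − y = −14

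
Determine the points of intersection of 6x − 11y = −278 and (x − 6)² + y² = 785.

Substitute y = (278 + 6x)/11:
157x² + 1884x − 13345 = 0  ⟹  x² + 12x − 85 = 0
x = 5 or x = −17, giving (5, 28) and (−17, 16).

(−17, 16) and (5, 28)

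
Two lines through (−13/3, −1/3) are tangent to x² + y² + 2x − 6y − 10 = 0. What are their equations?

x + 2y = −5 and 2x + y = −9

Write the tangent as mx − y + (−1/3 − m·(−13/3)) = 0 and set its distance from the centre to 2√5:
(10/3m − (10/3))² = 20(m² + 1)
2m² + 5m + 2 = 0, so m = −1/2 or m = −2.
Through (−13/3, −1/3) these give x + 2y = −5 and 2x + y = −9.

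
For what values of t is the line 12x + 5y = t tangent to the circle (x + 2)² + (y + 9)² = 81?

t = −186 or t = 48

For a tangent, require d(centre, line) = r = 9.
|12·(−2) + 5·(−9) − t| / √169 = 9
|t − (−69)| = 9·13, so t = 48 or t = −186.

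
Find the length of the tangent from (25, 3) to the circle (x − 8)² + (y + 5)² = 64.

With centre O = (8, −5), |OP|² = 353 and r² = 64.
Power of the point: PT² = |PO|² − r² = 289, so PT = 17.

17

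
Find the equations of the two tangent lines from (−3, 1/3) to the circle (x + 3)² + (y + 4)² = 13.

2x − 3y = −7 and 2x + 3y = −5

Write the tangent as mx − y + (1/3 − m·(−3)) = 0 and set its distance from the centre to √13:
[m·(0) − (−13/3)]² = 13(m² + 1)
9m² − 4 = 0, so m = 2/3 or m = −2/3.
Through (−3, 1/3) these give 2x − 3y = −7 and 2x + 3y = −5.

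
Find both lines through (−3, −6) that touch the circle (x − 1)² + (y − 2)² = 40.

Write the tangent as mx − y + (−6 − m·(−3)) = 0 and set its distance from the centre to 2√10:
[m·(4) − (8)]² = 40(m² + 1)
3m² + 8m − 3 = 0, so m = −3 or m = 1/3.
With m = −3: 3x + y = −15. With m = 1/3: x − 3y = 15.

3x + y = −15 and x − 3y = 15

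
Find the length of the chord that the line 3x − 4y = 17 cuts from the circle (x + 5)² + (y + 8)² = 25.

10

From the line, y = (−17 + 3x)/4. Substituting:
25x² + 250x + 225 = 0  ⟹  x² + 10x + 9 = 0
x = −1 or x = −9, giving (−1, −5) and (−9, −11).
Chord length = distance between (−1, −5) and (−9, −11) = √100 = 10.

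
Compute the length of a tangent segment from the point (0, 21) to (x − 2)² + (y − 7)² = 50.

With centre O = (2, 7), |OP|² = 200 and r² = 50.
By the tangent–radius right angle, tangent length = √(|PO|² − r²) = √150 = 5√6.

5√6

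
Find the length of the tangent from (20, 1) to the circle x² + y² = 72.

With centre O = (0, 0), |OP|² = 401 and r² = 72.
The tangent meets the radius at right angles, so tangent² = |PO|² − r² = 401 − 72 = 329.

√329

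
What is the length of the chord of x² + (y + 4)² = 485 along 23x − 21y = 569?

√970

Substitute y = (−569 + 23x)/21:
970x² − 22310x + 21340 = 0  ⟹  x² − 23x + 22 = 0
x = 22 or x = 1, giving (22, −3) and (1, −26).
|(22, −3) − (1, −26)| = √((21)² + (23)²) = √970.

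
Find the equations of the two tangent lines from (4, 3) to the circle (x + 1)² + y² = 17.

4x − y = 13 and x + 4y = 16

Write the tangent as mx − y + (3 − m·(4)) = 0 and set its distance from the centre to √17:
[m·(−5) − (−3)]² = 17(m² + 1)
4m² − 15m − 4 = 0, so m = 4 or m = −1/4.
With m = 4: 4x − y = 13. With m = −1/4: x + 4y = 16.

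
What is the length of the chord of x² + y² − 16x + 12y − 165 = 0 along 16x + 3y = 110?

Centre (8, −6), r² = 265. Perpendicular distance d from centre to line = |0| / √265 = 0/√265.
Half the chord is √(r² − d²) = √(265), so the full chord is 2√265.

2√265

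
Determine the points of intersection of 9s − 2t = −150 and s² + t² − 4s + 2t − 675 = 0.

(−20, −15) and (−12, 21)

From the line, t = (150 + 9s)/2. Substituting:
85s² + 2720s + 20400 = 0  ⟹  s² + 32s + 240 = 0
s = −12 or s = −20, giving (−12, 21) and (−20, −15).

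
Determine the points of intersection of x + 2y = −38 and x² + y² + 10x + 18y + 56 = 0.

(−10, −14) and (−6, −16)

From the line, y = (−38 − x)/2. Substituting:
5x² + 80x + 300 = 0  ⟹  x² + 16x + 60 = 0
x = −6 or x = −10, giving (−6, −16) and (−10, −14).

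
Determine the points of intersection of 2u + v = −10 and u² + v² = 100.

(−8, 6) and (0, −10)

From the line, v = −2u − 10. Substituting:
5u² + 40u = 0  ⟹  u² + 8u = 0
u = 0 or u = −8, giving (0, −10) and (−8, 6).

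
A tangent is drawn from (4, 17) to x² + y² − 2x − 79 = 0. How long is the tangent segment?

Centre (1, 0), r² = 80. |PO|² = (3)² + (17)² = 298.
By the tangent–radius right angle, tangent length = √(|PO|² − r²) = √218.

√218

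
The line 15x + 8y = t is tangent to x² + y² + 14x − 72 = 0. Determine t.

t = −292 or t = 82

Tangency holds when the distance from the centre (−7, 0) to the line equals the radius 11:
|15·(−7) + 8·0 − t| / √289 = 11
|t − (−105)| = 11·17, so t = 82 or t = −292.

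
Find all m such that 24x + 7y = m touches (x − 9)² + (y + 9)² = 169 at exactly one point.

For a tangent, require d(centre, line) = r = 13.
|24·9 + 7·(−9) − m| / √625 = 13
|m − (153)| = 13·25, so m = 478 or m = −172.

m = −172 or m = 478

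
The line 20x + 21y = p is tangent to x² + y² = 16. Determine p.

p = −116 or p = 116

The line touches the circle iff its distance from (0, 0) is 4:
|20·0 + 21·0 − p| / √841 = 4
|p| = 4·29, so p = 116 or p = −116.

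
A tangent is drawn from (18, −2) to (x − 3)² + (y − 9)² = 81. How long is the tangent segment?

With centre O = (3, 9), |OP|² = 346 and r² = 81.
By the tangent–radius right angle, tangent length = √(|PO|² − r²) = √265.

√265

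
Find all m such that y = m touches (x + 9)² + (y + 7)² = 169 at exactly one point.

For a tangent, require d(centre, line) = r = 13.
|0·(−9) + 1·(−7) − m| / √1 = 13
|m − (−7)| = 13, so m = 6 or m = −20.

m = −20 or m = 6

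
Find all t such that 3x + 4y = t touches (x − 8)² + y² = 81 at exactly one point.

t = −21 or t = 69

For a tangent, require d(centre, line) = r = 9.
|3·8 + 4·0 − t| / √25 = 9
|t − (24)| = 9·5, so t = 69 or t = −21.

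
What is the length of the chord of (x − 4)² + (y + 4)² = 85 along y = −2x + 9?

8√5

The distance from (4, −4) to the line is 5/√5, and r² = 85.
Chord = 2√(r² − d²) = 2·√(80) = 8√5.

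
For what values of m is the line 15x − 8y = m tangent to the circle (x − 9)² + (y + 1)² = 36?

m = 41 or m = 245

Tangency holds when the distance from the centre (9, −1) to the line equals the radius 6:
|15·9 − 8·(−1) − m| / √289 = 6
|m − (143)| = 6·17, so m = 245 or m = 41.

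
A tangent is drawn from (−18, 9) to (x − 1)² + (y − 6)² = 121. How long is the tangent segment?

√249

Centre (1, 6), r² = 121. |PO|² = (−19)² + (3)² = 370.
Power of the point: PT² = |PO|² − r² = 249, so PT = √249.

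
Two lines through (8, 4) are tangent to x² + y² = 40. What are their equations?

Write the tangent as mx − y + (4 − m·(8)) = 0 and set its distance from the centre to 2√10:
(−8m − (−4))² = 40(m² + 1)
3m² − 8m − 3 = 0, so m = 3 or m = −1/3.
With m = 3: 3x − y = 20. With m = −1/3: x + 3y = 20.

3x − y = 20 and x + 3y = 20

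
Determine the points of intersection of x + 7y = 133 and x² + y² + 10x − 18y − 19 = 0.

Substitute y = (133 − x)/7:
50x² + 350x = 0  ⟹  x² + 7x = 0
x = 0 or x = −7, giving (0, 19) and (−7, 20).

(−7, 20) and (0, 19)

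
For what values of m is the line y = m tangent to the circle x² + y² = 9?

m = −3 or m = 3

Tangency holds when the distance from the centre (0, 0) to the line equals the radius 3:
|0·0 + 1·0 − m| / √1 = 3
|m| = 3, so m = 3 or m = −3.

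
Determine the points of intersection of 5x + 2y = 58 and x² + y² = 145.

Substitute y = (58 − 5x)/2:
29x² − 580x + 2784 = 0  ⟹  x² − 20x + 96 = 0
x = 12 or x = 8, giving (12, −1) and (8, 9).

(8, 9) and (12, −1)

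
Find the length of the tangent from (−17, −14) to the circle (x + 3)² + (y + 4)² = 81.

Centre (−3, −4), r² = 81. |PO|² = (−14)² + (−10)² = 296.
By the tangent–radius right angle, tangent length = √(|PO|² − r²) = √215.

√215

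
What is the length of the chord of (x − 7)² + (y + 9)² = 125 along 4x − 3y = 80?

The distance from (7, −9) to the line is 25/√25, and r² = 125.
Chord = 2√(r² − d²) = 2·√(100) = 20.

20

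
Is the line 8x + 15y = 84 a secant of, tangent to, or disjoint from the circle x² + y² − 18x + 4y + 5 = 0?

secant

Substituting the line into the circle gives 289x² − 5874x + 13221 = 0.
Δ = 34503876 − 15283476 = 19220400.
Two real roots: the line is a secant.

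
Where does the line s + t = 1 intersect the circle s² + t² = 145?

(−8, 9) and (9, −8)

Express t = −s + 1 and substitute into the circle:
2s² − 2s − 144 = 0  ⟹  s² − s − 72 = 0
s = 9 or s = −8, giving (9, −8) and (−8, 9).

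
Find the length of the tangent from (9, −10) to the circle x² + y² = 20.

The centre is (0, 0) and r = 2√5. The square of the distance from P to the centre is 81 + 100 = 181.
By the tangent–radius right angle, tangent length = √(|PO|² − r²) = √161.

√161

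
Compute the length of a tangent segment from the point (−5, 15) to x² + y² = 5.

7√5

With centre O = (0, 0), |OP|² = 250 and r² = 5.
By the tangent–radius right angle, tangent length = √(|PO|² − r²) = √245 = 7√5.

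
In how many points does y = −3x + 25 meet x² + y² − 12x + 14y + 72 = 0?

Substituting the line into the circle gives 10x² − 204x + 1047 = 0.
Δ = 41616 − 41880 = −264.
No real roots: the line does not meet the circle.

0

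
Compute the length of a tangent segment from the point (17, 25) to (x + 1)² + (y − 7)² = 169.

√479

With centre O = (−1, 7), |OP|² = 648 and r² = 169.
Power of the point: PT² = |PO|² − r² = 479, so PT = √479.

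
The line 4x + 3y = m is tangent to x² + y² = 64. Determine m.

m = −40 or m = 40

The line touches the circle iff its distance from (0, 0) is 8:
|4·0 + 3·0 − m| / √25 = 8
|m| = 8·5, so m = 40 or m = −40.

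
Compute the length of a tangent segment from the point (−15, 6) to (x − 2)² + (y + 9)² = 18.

4√31

The centre is (2, −9) and r = 3√2. The square of the distance from P to the centre is 289 + 225 = 514.
By the tangent–radius right angle, tangent length = √(|PO|² − r²) = √496 = 4√31.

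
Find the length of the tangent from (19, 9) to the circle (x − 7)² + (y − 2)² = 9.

2√46

With centre O = (7, 2), |OP|² = 193 and r² = 9.
By the tangent–radius right angle, tangent length = √(|PO|² − r²) = √184 = 2√46.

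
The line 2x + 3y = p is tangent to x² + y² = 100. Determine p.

For a tangent, require d(centre, line) = r = 10.
|2·0 + 3·0 − p| / √13 = 10
|p| = 10√13.

p = ±10√13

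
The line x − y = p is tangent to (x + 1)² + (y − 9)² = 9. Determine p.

p = −10 ± 3√2

For a tangent, require d(centre, line) = r = 3.
|1·(−1) − 1·9 − p| / √2 = 3
|p − (−10)| = 3√2.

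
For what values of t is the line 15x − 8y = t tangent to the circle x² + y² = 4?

t = −34 or t = 34

The line touches the circle iff its distance from (0, 0) is 2:
|15·0 − 8·0 − t| / √289 = 2
|t| = 2·17, so t = 34 or t = −34.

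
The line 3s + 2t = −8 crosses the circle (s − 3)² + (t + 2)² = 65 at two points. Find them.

(−4, 2) and (4, −10)

Express t = (−8 − 3s)/2 and substitute into the circle:
13s² − 208 = 0  ⟹  s² − 16 = 0
s = 4 or s = −4, giving (4, −10) and (−4, 2).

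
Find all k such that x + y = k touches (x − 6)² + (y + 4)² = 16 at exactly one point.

For a tangent, require d(centre, line) = r = 4.
|1·6 + 1·(−4) − k| / √2 = 4
|k − (2)| = 4√2.

k = 2 ± 4√2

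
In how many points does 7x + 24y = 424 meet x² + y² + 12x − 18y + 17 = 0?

1

Centre (−6, 9), r² = 100. Distance² from centre to line = (−250)²/625 = 100.
Since d² = r², the line is tangent.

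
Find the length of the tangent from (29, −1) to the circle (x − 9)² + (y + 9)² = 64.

The centre is (9, −9) and r = 8. The square of the distance from P to the centre is 400 + 64 = 464.
The tangent meets the radius at right angles, so tangent² = |PO|² − r² = 464 − 64 = 400.

20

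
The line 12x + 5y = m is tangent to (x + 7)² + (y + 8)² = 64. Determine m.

m = −228 or m = −20

Tangency holds when the distance from the centre (−7, −8) to the line equals the radius 8:
|12·(−7) + 5·(−8) − m| / √169 = 8
|m − (−124)| = 8·13, so m = −20 or m = −228.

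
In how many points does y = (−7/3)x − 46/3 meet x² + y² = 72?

2

d² = (7·0 + 3·0 − (−46))²/58 = 1058/29; r² = 72.
Since d² < r², the line cuts the circle twice.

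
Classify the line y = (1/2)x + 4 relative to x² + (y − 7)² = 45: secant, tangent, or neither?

Substituting the line into the circle gives 5x² − 12x − 144 = 0.
Δ = 144 − (−2880) = 3024.
Two real roots: the line is a secant.

secant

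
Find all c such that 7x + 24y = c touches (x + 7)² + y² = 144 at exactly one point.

Tangency holds when the distance from the centre (−7, 0) to the line equals the radius 12:
|7·(−7) + 24·0 − c| / √625 = 12
|c − (−49)| = 12·25, so c = 251 or c = −349.

c = −349 or c = 251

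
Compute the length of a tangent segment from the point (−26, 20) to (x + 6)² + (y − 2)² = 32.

2√173

With centre O = (−6, 2), |OP|² = 724 and r² = 32.
The tangent meets the radius at right angles, so tangent² = |PO|² − r² = 724 − 32 = 692.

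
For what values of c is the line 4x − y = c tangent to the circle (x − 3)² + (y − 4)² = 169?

The line touches the circle iff its distance from (3, 4) is 13:
|4·3 − 1·4 − c| / √17 = 13
|c − (8)| = 13√17.

c = 8 ± 13√17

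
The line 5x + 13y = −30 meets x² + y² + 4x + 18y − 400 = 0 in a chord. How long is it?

The distance from (−2, −9) to the line is 97/√194, and r² = 485.
Half the chord is √(r² − d²) = √(873/2), so the full chord is 3√194.

3√194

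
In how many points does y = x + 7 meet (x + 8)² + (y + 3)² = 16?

Centre (−8, −3), r² = 16. Distance² from centre to line = (2)²/2 = 2.
Since d² < r², the line cuts the circle twice.

2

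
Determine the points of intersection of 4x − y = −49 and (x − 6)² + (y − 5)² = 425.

Substitute y = 4x + 49:
17x² + 340x + 1547 = 0  ⟹  x² + 20x + 91 = 0
x = −7 or x = −13, giving (−7, 21) and (−13, −3).

(−13, −3) and (−7, 21)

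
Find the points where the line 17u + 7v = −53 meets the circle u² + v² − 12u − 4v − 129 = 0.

From the line, v = (−53 − 17u)/7. Substituting:
338u² + 1690u − 2028 = 0  ⟹  u² + 5u − 6 = 0
u = 1 or u = −6, giving (1, −10) and (−6, 7).

(−6, 7) and (1, −10)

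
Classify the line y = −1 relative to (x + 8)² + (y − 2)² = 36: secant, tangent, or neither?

secant

Substituting the line into the circle gives x² + 16x + 37 = 0.
Δ = 256 − 148 = 108.
Two real roots: the line is a secant.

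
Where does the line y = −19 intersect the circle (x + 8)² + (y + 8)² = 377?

(−24, −19) and (8, −19)

From the line, y = −19. Substituting:
x² + 16x − 192 = 0
x = 8 or x = −24, giving (8, −19) and (−24, −19).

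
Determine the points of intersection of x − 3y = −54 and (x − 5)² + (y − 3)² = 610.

(−18, 12) and (18, 24)

Express y = (54 + x)/3 and substitute into the circle:
10x² − 3240 = 0  ⟹  x² − 324 = 0
x = 18 or x = −18, giving (18, 24) and (−18, 12).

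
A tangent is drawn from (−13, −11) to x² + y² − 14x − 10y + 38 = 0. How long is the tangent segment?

2√155

Centre (7, 5), r² = 36. |PO|² = (−20)² + (−16)² = 656.
The tangent meets the radius at right angles, so tangent² = |PO|² − r² = 656 − 36 = 620.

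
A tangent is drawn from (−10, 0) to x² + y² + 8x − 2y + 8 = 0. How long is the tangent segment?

With centre O = (−4, 1), |OP|² = 37 and r² = 9.
Power of the point: PT² = |PO|² − r² = 28, so PT = 2√7.

2√7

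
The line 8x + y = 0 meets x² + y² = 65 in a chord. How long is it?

2√65

From the line, y = −8x. Substituting:
65x² − 65 = 0  ⟹  x² − 1 = 0
x = 1 or x = −1, giving (1, −8) and (−1, 8).
|(1, −8) − (−1, 8)| = √((2)² + (−16)²) = 2√65.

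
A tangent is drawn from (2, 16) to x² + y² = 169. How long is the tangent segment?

Centre (0, 0), r² = 169. |PO|² = (2)² + (16)² = 260.
Power of the point: PT² = |PO|² − r² = 91, so PT = √91.

√91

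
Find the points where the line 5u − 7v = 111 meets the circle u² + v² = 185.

Substitute v = (−111 + 5u)/7:
74u² − 1110u + 3256 = 0  ⟹  u² − 15u + 44 = 0
u = 11 or u = 4, giving (11, −8) and (4, −13).

(4, −13) and (11, −8)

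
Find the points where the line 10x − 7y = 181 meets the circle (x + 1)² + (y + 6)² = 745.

(−5, −33) and (23, 7)

From the line, y = (−181 + 10x)/7. Substituting:
149x² − 2682x − 17135 = 0  ⟹  x² − 18x − 115 = 0
x = 23 or x = −5, giving (23, 7) and (−5, −33).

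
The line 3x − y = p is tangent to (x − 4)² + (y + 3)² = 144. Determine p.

The line touches the circle iff its distance from (4, −3) is 12:
|3·4 − 1·(−3) − p| / √10 = 12
|p − (15)| = 12√10.

p = 15 ± 12√10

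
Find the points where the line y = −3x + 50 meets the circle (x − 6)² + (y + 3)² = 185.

(14, 8) and (19, −7)

Substitute y = −3x + 50:
10x² − 330x + 2660 = 0  ⟹  x² − 33x + 266 = 0
x = 19 or x = 14, giving (19, −7) and (14, 8).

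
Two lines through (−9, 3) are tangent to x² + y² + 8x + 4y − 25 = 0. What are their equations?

x − 2y = −15 and 2x − y = −21

Write the tangent as mx − y + (3 − m·(−9)) = 0 and set its distance from the centre to 3√5:
[m·(5) − (−5)]² = 45(m² + 1)
2m² − 5m + 2 = 0, so m = 1/2 or m = 2.
With m = 1/2: x − 2y = −15. With m = 2: 2x − y = −21.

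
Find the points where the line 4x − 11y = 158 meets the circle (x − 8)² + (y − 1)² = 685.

(−10, −18) and (34, −2)

Substitute y = (−158 + 4x)/11:
137x² − 3288x − 46580 = 0  ⟹  x² − 24x − 340 = 0
x = 34 or x = −10, giving (34, −2) and (−10, −18).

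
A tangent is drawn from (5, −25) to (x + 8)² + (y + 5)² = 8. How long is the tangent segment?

With centre O = (−8, −5), |OP|² = 569 and r² = 8.
By the tangent–radius right angle, tangent length = √(|PO|² − r²) = √561.

√561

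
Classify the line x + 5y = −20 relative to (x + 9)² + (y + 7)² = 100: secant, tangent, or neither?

Substituting the line into the circle gives 26x² + 420x − 250 = 0.
Discriminant = (420)² − 4·26·(−250) = 202400 > 0.
Two real roots: the line is a secant.

secant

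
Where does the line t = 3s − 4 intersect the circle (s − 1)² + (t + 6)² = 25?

(−2, −10) and (1, −1)

Substitute t = 3s − 4:
10s² + 10s − 20 = 0  ⟹  s² + s − 2 = 0
s = 1 or s = −2, giving (1, −1) and (−2, −10).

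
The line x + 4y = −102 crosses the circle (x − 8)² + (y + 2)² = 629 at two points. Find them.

Substitute y = (−102 − x)/4:
17x² − 68x − 204 = 0  ⟹  x² − 4x − 12 = 0
x = 6 or x = −2, giving (6, −27) and (−2, −25).

(−2, −25) and (6, −27)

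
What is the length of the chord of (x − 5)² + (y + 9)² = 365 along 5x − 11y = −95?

√146

Centre (5, −9), r² = 365. Perpendicular distance d from centre to line = |219| / √146 = 219/√146.
Half the chord is √(r² − d²) = √(73/2), so the full chord is √146.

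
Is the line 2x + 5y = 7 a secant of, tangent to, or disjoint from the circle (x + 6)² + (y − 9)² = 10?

disjoint

Centre (−6, 9), r² = 10. Distance² from centre to line = (26)²/29 = 676/29.
Since d² > r², the line lies outside the circle.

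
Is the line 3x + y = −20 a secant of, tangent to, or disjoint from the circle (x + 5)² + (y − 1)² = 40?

Substituting the line into the circle gives 10x² + 136x + 426 = 0.
Discriminant = (136)² − 4·10·(426) = 1456 > 0.
Two real roots: the line is a secant.

secant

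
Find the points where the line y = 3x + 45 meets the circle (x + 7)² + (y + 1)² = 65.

Substitute y = 3x + 45:
10x² + 290x + 2100 = 0  ⟹  x² + 29x + 210 = 0
x = −14 or x = −15, giving (−14, 3) and (−15, 0).

(−15, 0) and (−14, 3)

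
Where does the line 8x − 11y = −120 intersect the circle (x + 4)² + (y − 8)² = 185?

From the line, y = (120 + 8x)/11. Substituting:
185x² + 1480x − 19425 = 0  ⟹  x² + 8x − 105 = 0
x = 7 or x = −15, giving (7, 16) and (−15, 0).

(−15, 0) and (7, 16)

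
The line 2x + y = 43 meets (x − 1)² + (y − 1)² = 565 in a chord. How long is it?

Substitute y = −2x + 43:
5x² − 170x + 1200 = 0  ⟹  x² − 34x + 240 = 0
x = 24 or x = 10, giving (24, −5) and (10, 23).
Chord length = distance between (24, −5) and (10, 23) = √980 = 14√5.

14√5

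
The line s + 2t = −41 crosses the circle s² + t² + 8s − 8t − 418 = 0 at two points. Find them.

(−19, −11) and (−7, −17)

Express t = (−41 − s)/2 and substitute into the circle:
5s² + 130s + 665 = 0  ⟹  s² + 26s + 133 = 0
s = −7 or s = −19, giving (−7, −17) and (−19, −11).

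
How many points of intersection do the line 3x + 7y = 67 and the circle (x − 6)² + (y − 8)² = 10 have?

2

Substituting the line into the circle gives 58x² − 654x + 1395 = 0.
Δ = 427716 − 323640 = 104076.
Two real roots: the line is a secant.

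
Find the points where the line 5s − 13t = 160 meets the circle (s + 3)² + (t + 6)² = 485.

From the line, t = (−160 + 5s)/13. Substituting:
194s² + 194s − 73720 = 0  ⟹  s² + s − 380 = 0
s = 19 or s = −20, giving (19, −5) and (−20, −20).

(−20, −20) and (19, −5)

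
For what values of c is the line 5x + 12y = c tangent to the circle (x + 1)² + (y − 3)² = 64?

c = −73 or c = 135

Tangency holds when the distance from the centre (−1, 3) to the line equals the radius 8:
|5·(−1) + 12·3 − c| / √169 = 8
|c − (31)| = 8·13, so c = 135 or c = −73.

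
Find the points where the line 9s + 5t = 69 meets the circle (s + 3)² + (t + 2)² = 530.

Express t = (69 − 9s)/5 and substitute into the circle:
106s² − 1272s − 6784 = 0  ⟹  s² − 12s − 64 = 0
s = 16 or s = −4, giving (16, −15) and (−4, 21).

(−4, 21) and (16, −15)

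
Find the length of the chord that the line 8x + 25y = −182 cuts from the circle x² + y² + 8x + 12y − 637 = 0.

2√689

The distance from (−4, −6) to the line is 0/√689, and r² = 689.
Chord = 2√(r² − d²) = 2·√(689) = 2√689.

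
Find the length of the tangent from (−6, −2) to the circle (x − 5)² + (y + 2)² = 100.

√21

Centre (5, −2), r² = 100. |PO|² = (−11)² + (0)² = 121.
The tangent meets the radius at right angles, so tangent² = |PO|² − r² = 121 − 100 = 21.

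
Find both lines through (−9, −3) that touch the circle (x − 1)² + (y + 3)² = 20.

Let a tangent through (−9, −3) have slope m. Its distance from (1, −3) must equal 2√5:
[m·(10) − (0)]² = 20(m² + 1)
4m² − 1 = 0, so m = −1/2 or m = 1/2.
Through (−9, −3) these give x + 2y = −15 and x − 2y = −3.

x + 2y = −15 and x − 2y = −3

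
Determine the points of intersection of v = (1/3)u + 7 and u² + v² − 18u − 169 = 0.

Substitute v = (21 + u)/3:
10u² − 120u − 1080 = 0  ⟹  u² − 12u − 108 = 0
u = 18 or u = −6, giving (18, 13) and (−6, 5).

(−6, 5) and (18, 13)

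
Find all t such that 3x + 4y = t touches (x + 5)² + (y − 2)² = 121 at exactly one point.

t = −62 or t = 48

For a tangent, require d(centre, line) = r = 11.
|3·(−5) + 4·2 − t| / √25 = 11
|t − (−7)| = 11·5, so t = 48 or t = −62.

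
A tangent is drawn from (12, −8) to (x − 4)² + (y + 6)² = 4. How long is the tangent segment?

8

Centre (4, −6), r² = 4. |PO|² = (8)² + (−2)² = 68.
The tangent meets the radius at right angles, so tangent² = |PO|² − r² = 68 − 4 = 64.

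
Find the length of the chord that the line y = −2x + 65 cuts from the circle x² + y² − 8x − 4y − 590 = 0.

2√5

Substitute y = −2x + 65:
5x² − 260x + 3375 = 0  ⟹  x² − 52x + 675 = 0
x = 27 or x = 25, giving (27, 11) and (25, 15).
Chord length = distance between (27, 11) and (25, 15) = √20 = 2√5.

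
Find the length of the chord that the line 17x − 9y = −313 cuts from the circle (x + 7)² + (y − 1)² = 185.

Substitute y = (313 + 17x)/9:
370x² + 11470x + 81400 = 0  ⟹  x² + 31x + 220 = 0
x = −11 or x = −20, giving (−11, 14) and (−20, −3).
|(−11, 14) − (−20, −3)| = √((9)² + (17)²) = √370.

√370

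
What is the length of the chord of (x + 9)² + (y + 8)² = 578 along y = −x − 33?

30√2

The distance from (−9, −8) to the line is 16/√2, and r² = 578.
Half the chord is √(r² − d²) = √(450), so the full chord is 30√2.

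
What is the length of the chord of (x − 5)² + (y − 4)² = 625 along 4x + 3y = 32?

50

Express y = (32 − 4x)/3 and substitute into the circle:
25x² − 250x − 5000 = 0  ⟹  x² − 10x − 200 = 0
x = 20 or x = −10, giving (20, −16) and (−10, 24).
|(20, −16) − (−10, 24)| = √((30)² + (−40)²) = 50.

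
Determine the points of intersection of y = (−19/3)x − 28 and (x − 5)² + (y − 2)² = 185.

From the line, y = (−84 − 19x)/3. Substituting:
370x² + 3330x + 6660 = 0  ⟹  x² + 9x + 18 = 0
x = −3 or x = −6, giving (−3, −9) and (−6, 10).

(−6, 10) and (−3, −9)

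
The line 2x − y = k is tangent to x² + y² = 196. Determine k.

The line touches the circle iff its distance from (0, 0) is 14:
|2·0 − 1·0 − k| / √5 = 14
|k| = 14√5.

k = ±14√5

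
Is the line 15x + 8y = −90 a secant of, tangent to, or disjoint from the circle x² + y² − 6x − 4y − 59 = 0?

Substituting the line into the circle gives 289x² + 2796x + 7204 = 0.
Δ = 7817616 − 8327824 = −510208.
No real roots: the line does not meet the circle.

disjoint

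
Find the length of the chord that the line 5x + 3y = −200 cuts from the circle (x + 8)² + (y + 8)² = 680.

4√34

From the line, y = (−200 − 5x)/3. Substituting:
34x² + 1904x + 25432 = 0  ⟹  x² + 56x + 748 = 0
x = −22 or x = −34, giving (−22, −30) and (−34, −10).
Chord length = distance between (−22, −30) and (−34, −10) = √544 = 4√34.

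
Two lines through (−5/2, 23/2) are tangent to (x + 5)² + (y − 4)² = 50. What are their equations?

x + y = 9 and x − 7y = −83

Let a tangent through (−5/2, 23/2) have slope m. Its distance from (−5, 4) must equal 5√2:
[m·(−5/2) − (−15/2)]² = 50(m² + 1)
7m² + 6m − 1 = 0, so m = −1 or m = 1/7.
Through (−5/2, 23/2) these give x + y = 9 and x − 7y = −83.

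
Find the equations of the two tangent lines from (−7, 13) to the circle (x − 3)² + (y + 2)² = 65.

4x + 7y = 63 and 8x + y = −43

Write the tangent as mx − y + (13 − m·(−7)) = 0 and set its distance from the centre to √65:
(10m − (−15))² = 65(m² + 1)
7m² + 60m + 32 = 0, so m = −4/7 or m = −8.
With m = −4/7: 4x + 7y = 63. With m = −8: 8x + y = −43.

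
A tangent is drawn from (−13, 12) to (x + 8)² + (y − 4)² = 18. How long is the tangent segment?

Centre (−8, 4), r² = 18. |PO|² = (−5)² + (8)² = 89.
By the tangent–radius right angle, tangent length = √(|PO|² − r²) = √71.

√71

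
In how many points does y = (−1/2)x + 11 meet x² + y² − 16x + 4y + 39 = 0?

0

Substituting the line into the circle gives 5x² − 116x + 816 = 0.
Δ = 13456 − 16320 = −2864.
No real roots: the line does not meet the circle.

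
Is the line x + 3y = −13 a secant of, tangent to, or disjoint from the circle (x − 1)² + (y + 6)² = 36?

Centre (1, −6), r² = 36. Distance² from centre to line = (−4)²/10 = 8/5.
Since d² < r², the line cuts the circle twice.

secant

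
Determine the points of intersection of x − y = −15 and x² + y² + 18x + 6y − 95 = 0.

(−22, −7) and (−5, 10)

From the line, y = x + 15. Substituting:
2x² + 54x + 220 = 0  ⟹  x² + 27x + 110 = 0
x = −5 or x = −22, giving (−5, 10) and (−22, −7).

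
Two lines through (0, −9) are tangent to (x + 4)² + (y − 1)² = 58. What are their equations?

7x − 3y = 27 and 3x + 7y = −63

Let a tangent through (0, −9) have slope m. Its distance from (−4, 1) must equal √58:
(−4m − (10))² = 58(m² + 1)
21m² − 40m − 21 = 0, so m = 7/3 or m = −3/7.
With m = 7/3: 7x − 3y = 27. With m = −3/7: 3x + 7y = −63.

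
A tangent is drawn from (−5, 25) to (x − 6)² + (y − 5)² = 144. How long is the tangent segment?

√377

The centre is (6, 5) and r = 12. The square of the distance from P to the centre is 121 + 400 = 521.
By the tangent–radius right angle, tangent length = √(|PO|² − r²) = √377.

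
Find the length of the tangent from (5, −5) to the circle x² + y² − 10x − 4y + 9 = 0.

√29

With centre O = (5, 2), |OP|² = 49 and r² = 20.
By the tangent–radius right angle, tangent length = √(|PO|² − r²) = √29.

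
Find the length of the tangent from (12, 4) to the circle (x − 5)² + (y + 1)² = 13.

The centre is (5, −1) and r = √13. The square of the distance from P to the centre is 49 + 25 = 74.
Power of the point: PT² = |PO|² − r² = 61, so PT = √61.

√61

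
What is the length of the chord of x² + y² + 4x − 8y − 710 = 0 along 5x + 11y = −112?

4√146

Centre (−2, 4), r² = 730. Perpendicular distance d from centre to line = |146| / √146 = 146/√146.
Half the chord is √(r² − d²) = √(584), so the full chord is 4√146.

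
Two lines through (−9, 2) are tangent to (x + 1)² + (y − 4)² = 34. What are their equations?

Write the tangent as mx − y + (2 − m·(−9)) = 0 and set its distance from the centre to √34:
(8m − (2))² = 34(m² + 1)
15m² − 16m − 15 = 0, so m = −3/5 or m = 5/3.
With m = −3/5: 3x + 5y = −17. With m = 5/3: 5x − 3y = −51.

3x + 5y = −17 and 5x − 3y = −51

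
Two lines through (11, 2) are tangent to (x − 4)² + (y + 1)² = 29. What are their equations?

2x + 5y = 32 and 5x − 2y = 51

A line y − (2) = m(x − (11)) is tangent when its distance from (4, −1) is √29:
[m·(−7) − (−3)]² = 29(m² + 1)
10m² − 21m − 10 = 0, so m = −2/5 or m = 5/2.
Through (11, 2) these give 2x + 5y = 32 and 5x − 2y = 51.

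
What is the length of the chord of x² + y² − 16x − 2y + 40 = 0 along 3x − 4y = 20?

Substitute y = (−20 + 3x)/4:
25x² − 400x + 1200 = 0  ⟹  x² − 16x + 48 = 0
x = 12 or x = 4, giving (12, 4) and (4, −2).
Chord length = distance between (12, 4) and (4, −2) = √100 = 10.

10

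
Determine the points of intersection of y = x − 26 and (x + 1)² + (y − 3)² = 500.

Substitute y = x − 26:
2x² − 56x + 342 = 0  ⟹  x² − 28x + 171 = 0
x = 19 or x = 9, giving (19, −7) and (9, −17).

(9, −17) and (19, −7)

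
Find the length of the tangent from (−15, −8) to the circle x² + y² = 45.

Centre (0, 0), r² = 45. |PO|² = (−15)² + (−8)² = 289.
The tangent meets the radius at right angles, so tangent² = |PO|² − r² = 289 − 45 = 244.

2√61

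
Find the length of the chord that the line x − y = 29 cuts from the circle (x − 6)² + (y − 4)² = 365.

The distance from (6, 4) to the line is 27/√2, and r² = 365.
Chord = 2√(r² − d²) = 2·√(1/2) = √2.

√2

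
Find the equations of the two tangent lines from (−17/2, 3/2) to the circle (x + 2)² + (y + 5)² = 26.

Write the tangent as mx − y + (3/2 − m·(−17/2)) = 0 and set its distance from the centre to √26:
[m·(13/2) − (−13/2)]² = 26(m² + 1)
5m² + 26m + 5 = 0, so m = −1/5 or m = −5.
With m = −1/5: x + 5y = −1. With m = −5: 5x + y = −41.

x + 5y = −1 and 5x + y = −41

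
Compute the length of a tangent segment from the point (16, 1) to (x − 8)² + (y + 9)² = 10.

Centre (8, −9), r² = 10. |PO|² = (8)² + (10)² = 164.
By the tangent–radius right angle, tangent length = √(|PO|² − r²) = √154.

√154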